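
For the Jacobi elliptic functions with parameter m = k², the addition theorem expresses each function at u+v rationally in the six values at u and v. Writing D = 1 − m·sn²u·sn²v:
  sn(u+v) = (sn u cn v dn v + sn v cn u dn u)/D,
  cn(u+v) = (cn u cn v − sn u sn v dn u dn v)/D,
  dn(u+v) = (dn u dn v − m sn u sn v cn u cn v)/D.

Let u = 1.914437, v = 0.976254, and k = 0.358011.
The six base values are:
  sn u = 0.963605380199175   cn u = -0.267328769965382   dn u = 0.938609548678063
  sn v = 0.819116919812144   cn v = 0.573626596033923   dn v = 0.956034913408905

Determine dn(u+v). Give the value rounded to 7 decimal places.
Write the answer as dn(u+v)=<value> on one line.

dn(u+v)=0.9920758

m = k² = 0.128171876121
D = 1 − m·sn²u·sn²v = 0.9201485204522706
dn(u+v) = (dn u·dn v − m·sn u·sn v·cn u·cn v)/D = 0.9128571073157134/0.9201485204522706 = 0.9920758301790527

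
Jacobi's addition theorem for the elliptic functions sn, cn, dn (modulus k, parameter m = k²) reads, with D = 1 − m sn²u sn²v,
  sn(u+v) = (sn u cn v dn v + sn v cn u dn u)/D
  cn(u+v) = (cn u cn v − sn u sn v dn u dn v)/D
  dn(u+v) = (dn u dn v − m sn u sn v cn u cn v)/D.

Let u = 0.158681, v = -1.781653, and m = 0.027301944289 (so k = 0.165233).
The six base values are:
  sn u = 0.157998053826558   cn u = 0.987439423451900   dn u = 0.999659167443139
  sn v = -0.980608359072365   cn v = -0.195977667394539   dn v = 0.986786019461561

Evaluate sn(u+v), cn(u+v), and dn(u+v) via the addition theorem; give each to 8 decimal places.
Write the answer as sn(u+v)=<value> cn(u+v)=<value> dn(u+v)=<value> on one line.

sn(u+v)=-0.99917109 cn(u+v)=-0.04070795 dn(u+v)=0.98627750

m = k² = 0.027301944289
D = 1 − m·sn²u·sn²v = 0.999344627471255
sn(u+v) = (sn u·cn v·dn v + sn v·cn u·dn u)/D = -0.9985162586556002/0.999344627471255 = -0.9991710879381511
cn(u+v) = (cn u·cn v − sn u·sn v·dn u·dn v)/D = -0.04068126910611237/0.999344627471255 = -0.04070794797691803
dn(u+v) = (dn u·dn v − m·sn u·sn v·cn u·cn v)/D = 0.9856311166500359/0.999344627471255 = 0.98627749582652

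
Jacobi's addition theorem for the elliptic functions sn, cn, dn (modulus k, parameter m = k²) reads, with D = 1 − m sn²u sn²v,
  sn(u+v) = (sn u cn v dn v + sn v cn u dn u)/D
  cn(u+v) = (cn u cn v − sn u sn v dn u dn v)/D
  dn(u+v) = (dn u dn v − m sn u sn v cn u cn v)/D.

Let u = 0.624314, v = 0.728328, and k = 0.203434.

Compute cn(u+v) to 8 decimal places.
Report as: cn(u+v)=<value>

cn(u+v)=0.22795075

sn u = 0.5832812877116304, cn u = 0.8122702379168292, dn u = 0.9929350348643611
sn v = 0.6638338833257187, cn v = 0.7478800541187712, dn v = 0.9908392779099741
m = k² = 0.041385392356
D = 1 − m·sn²u·sn²v = 0.9937952827326185
cn(u+v) = (cn u·cn v − sn u·sn v·dn u·dn v)/D = 0.2265363840583765/0.9937952827326185 = 0.2279507540380692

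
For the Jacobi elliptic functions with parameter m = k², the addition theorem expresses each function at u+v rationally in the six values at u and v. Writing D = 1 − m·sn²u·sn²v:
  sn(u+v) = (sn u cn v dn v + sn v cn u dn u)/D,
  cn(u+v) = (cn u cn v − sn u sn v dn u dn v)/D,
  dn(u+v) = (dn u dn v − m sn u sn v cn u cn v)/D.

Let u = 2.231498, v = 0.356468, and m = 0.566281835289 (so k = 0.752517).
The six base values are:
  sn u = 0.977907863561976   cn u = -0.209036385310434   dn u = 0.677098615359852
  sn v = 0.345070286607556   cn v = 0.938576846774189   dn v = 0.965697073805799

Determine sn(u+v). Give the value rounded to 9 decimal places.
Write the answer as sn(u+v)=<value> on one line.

m = k² = 0.566281835289
D = 1 − m·sn²u·sn²v = 0.9355172371902245
sn(u+v) = (sn u·cn v·dn v + sn v·cn u·dn u)/D = 0.8375163801676874/0.9355172371902245 = 0.8952441995436905

sn(u+v)=0.895244200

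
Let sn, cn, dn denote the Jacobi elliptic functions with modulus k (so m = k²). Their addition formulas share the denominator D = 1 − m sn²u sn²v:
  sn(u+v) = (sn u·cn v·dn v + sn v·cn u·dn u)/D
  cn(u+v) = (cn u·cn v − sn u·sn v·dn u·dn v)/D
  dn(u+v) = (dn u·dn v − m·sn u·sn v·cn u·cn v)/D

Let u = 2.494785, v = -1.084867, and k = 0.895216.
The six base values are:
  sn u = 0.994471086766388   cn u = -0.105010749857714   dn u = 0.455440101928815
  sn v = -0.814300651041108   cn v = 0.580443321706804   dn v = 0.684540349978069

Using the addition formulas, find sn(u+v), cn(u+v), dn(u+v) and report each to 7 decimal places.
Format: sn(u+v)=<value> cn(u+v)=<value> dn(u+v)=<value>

m = k² = 0.801411686656
D = 1 − m·sn²u·sn²v = 0.4744554251538098
sn(u+v) = (sn u·cn v·dn v + sn v·cn u·dn u)/D = 0.4340848632359865/0.4744554251538098 = 0.9149117919671044
cn(u+v) = (cn u·cn v − sn u·sn v·dn u·dn v)/D = 0.1915157486142518/0.4744554251538098 = 0.4036538280749258
dn(u+v) = (dn u·dn v − m·sn u·sn v·cn u·cn v)/D = 0.2722098675963008/0.4744554251538098 = 0.5737311729717398

sn(u+v)=0.9149118 cn(u+v)=0.4036538 dn(u+v)=0.5737312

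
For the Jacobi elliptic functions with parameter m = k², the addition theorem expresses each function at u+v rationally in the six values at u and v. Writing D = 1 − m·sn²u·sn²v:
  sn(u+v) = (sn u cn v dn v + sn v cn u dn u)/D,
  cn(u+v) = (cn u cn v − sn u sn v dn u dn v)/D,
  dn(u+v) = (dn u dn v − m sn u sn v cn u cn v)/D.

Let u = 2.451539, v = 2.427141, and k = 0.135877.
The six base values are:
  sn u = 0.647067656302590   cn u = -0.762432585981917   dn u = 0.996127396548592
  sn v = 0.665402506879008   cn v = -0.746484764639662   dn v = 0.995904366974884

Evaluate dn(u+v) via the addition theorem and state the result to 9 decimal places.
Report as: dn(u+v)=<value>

m = k² = 0.018462559129
D = 1 − m·sn²u·sn²v = 0.9965773684534568
dn(u+v) = (dn u·dn v − m·sn u·sn v·cn u·cn v)/D = 0.9875233552533413/0.9965773684534568 = 0.9909148918220308

dn(u+v)=0.990914892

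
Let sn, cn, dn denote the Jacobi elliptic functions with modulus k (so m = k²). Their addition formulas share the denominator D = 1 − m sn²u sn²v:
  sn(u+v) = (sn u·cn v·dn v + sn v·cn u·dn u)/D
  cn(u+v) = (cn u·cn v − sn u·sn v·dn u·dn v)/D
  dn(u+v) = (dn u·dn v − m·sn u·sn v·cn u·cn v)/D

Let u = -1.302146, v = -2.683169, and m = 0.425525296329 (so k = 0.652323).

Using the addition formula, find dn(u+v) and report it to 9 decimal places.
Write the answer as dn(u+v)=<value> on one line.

sn u = -0.9285321515087684, cn u = 0.371251994761641, dn u = 0.7956909090674
sn v = -0.7600722730145294, cn v = -0.6498385490216218, dn v = 0.8684295253754796
m = k² = 0.425525296329
D = 1 − m·sn²u·sn²v = 0.7880521304831577
dn(u+v) = (dn u·dn v − m·sn u·sn v·cn u·cn v)/D = 0.7634536631889944/0.7880521304831577 = 0.9687857359397253

dn(u+v)=0.968785736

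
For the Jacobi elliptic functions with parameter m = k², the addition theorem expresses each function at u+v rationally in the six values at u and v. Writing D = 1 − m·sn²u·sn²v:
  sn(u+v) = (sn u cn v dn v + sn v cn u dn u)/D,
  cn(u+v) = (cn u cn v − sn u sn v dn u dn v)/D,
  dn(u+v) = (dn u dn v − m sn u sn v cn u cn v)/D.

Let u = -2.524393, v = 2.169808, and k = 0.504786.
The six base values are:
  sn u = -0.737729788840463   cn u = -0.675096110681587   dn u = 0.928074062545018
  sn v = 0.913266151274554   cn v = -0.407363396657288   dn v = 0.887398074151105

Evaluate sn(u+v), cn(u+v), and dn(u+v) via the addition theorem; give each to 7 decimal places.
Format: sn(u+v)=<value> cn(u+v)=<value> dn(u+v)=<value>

m = k² = 0.254808905796
D = 1 − m·sn²u·sn²v = 0.8843344662193964
sn(u+v) = (sn u·cn v·dn v + sn v·cn u·dn u)/D = -0.3055125159635353/0.8843344662193964 = -0.3454716825293792
cn(u+v) = (cn u·cn v − sn u·sn v·dn u·dn v)/D = 0.8298852635956222/0.8843344662193964 = 0.9384291750421658
dn(u+v) = (dn u·dn v − m·sn u·sn v·cn u·cn v)/D = 0.8707836244642576/0.8843344662193964 = 0.984676791109285

sn(u+v)=-0.3454717 cn(u+v)=0.9384292 dn(u+v)=0.9846768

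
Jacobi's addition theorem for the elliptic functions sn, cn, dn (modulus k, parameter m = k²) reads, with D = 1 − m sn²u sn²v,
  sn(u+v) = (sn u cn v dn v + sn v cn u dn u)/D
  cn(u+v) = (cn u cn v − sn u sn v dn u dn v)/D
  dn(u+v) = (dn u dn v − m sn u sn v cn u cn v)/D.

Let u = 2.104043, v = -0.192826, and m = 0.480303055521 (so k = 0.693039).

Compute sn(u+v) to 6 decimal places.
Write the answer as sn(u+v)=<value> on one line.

sn u = 0.9814210787744234, cn u = -0.1918662714946194, dn u = 0.7330608300179421
sn v = -0.1910746119487279, cn v = 0.9815755155201474, dn v = 0.991193408005311
m = k² = 0.480303055521
D = 1 − m·sn²u·sn²v = 0.9831099052895598
sn(u+v) = (sn u·cn v·dn v + sn v·cn u·dn u)/D = 0.9817297456407202/0.9831099052895598 = 0.9985961288342089

sn(u+v)=0.998596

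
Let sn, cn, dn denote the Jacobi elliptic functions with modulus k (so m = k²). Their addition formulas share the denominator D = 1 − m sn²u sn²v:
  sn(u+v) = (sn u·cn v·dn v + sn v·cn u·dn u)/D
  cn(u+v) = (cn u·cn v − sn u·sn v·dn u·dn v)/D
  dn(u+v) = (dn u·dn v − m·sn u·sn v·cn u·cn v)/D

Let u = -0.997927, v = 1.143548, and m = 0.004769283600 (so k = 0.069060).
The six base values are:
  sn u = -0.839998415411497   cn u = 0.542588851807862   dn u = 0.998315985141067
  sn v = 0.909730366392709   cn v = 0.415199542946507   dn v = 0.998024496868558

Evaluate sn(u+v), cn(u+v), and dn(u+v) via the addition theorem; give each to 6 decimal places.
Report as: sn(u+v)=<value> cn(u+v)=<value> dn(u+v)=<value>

m = k² = 0.0047692836
D = 1 − m·sn²u·sn²v = 0.997214934171985
sn(u+v) = (sn u·cn v·dn v + sn v·cn u·dn u)/D = 0.1447003411940427/0.997214934171985 = 0.1451044666857013
cn(u+v) = (cn u·cn v − sn u·sn v·dn u·dn v)/D = 0.9866607503057797/0.997214934171985 = 0.9894163399438369
dn(u+v) = (dn u·dn v − m·sn u·sn v·cn u·cn v)/D = 0.997164863387924/0.997214934171985 = 0.999949789376046

sn(u+v)=0.145104 cn(u+v)=0.989416 dn(u+v)=0.999950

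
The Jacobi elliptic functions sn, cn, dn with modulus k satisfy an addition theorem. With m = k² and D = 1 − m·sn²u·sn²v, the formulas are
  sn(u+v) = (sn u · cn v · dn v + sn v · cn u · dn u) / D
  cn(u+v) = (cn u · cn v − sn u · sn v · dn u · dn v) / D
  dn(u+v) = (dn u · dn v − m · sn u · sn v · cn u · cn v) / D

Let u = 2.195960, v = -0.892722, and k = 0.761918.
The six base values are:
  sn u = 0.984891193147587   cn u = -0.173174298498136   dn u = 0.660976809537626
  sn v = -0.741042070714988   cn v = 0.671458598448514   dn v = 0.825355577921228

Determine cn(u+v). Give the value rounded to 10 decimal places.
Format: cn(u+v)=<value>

m = k² = 0.580519038724
D = 1 − m·sn²u·sn²v = 0.6907720760777593
cn(u+v) = (cn u·cn v − sn u·sn v·dn u·dn v)/D = 0.2818813653941049/0.6907720760777593 = 0.4080671109270113

cn(u+v)=0.4080671109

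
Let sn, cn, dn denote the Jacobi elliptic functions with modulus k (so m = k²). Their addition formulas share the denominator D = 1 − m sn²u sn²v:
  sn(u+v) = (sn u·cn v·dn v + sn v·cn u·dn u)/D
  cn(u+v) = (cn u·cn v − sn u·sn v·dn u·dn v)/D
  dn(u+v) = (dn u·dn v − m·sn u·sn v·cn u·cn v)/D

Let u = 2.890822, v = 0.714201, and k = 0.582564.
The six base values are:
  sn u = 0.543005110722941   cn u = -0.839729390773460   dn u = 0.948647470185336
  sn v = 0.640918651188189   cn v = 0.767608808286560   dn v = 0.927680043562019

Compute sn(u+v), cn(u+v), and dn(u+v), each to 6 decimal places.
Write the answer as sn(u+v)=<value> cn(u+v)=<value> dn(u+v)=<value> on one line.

m = k² = 0.339380814096
D = 1 − m·sn²u·sn²v = 0.9588944047592542
sn(u+v) = (sn u·cn v·dn v + sn v·cn u·dn u)/D = -0.1238889612188696/0.9588944047592542 = -0.1291997957272198
cn(u+v) = (cn u·cn v − sn u·sn v·dn u·dn v)/D = -0.9508575102331126/0.9588944047592542 = -0.9916185823107818
dn(u+v) = (dn u·dn v − m·sn u·sn v·cn u·cn v)/D = 0.9561744096323385/0.9588944047592542 = 0.997163404944887

sn(u+v)=-0.129200 cn(u+v)=-0.991619 dn(u+v)=0.997163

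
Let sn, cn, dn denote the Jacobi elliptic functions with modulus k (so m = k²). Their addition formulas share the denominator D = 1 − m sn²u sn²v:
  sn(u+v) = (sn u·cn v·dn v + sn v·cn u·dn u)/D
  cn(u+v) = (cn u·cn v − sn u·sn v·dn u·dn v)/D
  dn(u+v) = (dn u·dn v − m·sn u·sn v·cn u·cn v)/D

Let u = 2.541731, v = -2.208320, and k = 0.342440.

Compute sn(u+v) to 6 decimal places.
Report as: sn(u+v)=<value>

sn u = 0.6385009589306975, cn u = -0.7696210271585488, dn u = 0.975803737816205
sn v = -0.8493078244705537, cn v = -0.52789792506989, dn v = 0.9567726250578411
m = k² = 0.1172651536
D = 1 − m·sn²u·sn²v = 0.9655156269393253
sn(u+v) = (sn u·cn v·dn v + sn v·cn u·dn u)/D = 0.3153364222003509/0.9655156269393253 = 0.3265989833846234

sn(u+v)=0.326599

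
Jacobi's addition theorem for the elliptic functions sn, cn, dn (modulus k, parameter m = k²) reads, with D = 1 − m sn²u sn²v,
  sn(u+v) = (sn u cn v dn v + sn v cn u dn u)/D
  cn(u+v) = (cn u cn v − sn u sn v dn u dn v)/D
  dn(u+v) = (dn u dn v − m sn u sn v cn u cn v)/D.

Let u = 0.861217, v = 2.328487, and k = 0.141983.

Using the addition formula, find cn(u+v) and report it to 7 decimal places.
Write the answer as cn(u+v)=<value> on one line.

cn(u+v)=-0.9994850

sn u = 0.7574302155898155, cn u = 0.6529161267050812, dn u = 0.9942005190822593
sn v = 0.7362100270872306, cn v = -0.6767531278215264, dn v = 0.9945218065539621
m = k² = 0.020159172289
D = 1 − m·sn²u·sn²v = 0.9937315321159625
cn(u+v) = (cn u·cn v − sn u·sn v·dn u·dn v)/D = -0.9932197228626191/0.9937315321159625 = -0.9994849622490557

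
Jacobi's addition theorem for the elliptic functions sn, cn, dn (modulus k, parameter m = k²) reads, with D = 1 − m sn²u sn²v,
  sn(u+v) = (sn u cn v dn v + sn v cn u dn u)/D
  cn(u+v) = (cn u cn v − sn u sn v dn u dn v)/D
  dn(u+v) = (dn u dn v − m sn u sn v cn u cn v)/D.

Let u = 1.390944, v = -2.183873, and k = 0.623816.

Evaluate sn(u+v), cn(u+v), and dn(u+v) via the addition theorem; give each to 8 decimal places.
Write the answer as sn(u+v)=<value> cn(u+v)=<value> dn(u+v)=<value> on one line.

sn(u+v)=-0.69225284 cn(u+v)=0.72165505 dn(u+v)=0.90195100

sn u = 0.9556219708092862, cn u = 0.2945957380998167, dn u = 0.8028862374553035
sn v = -0.9470270898476694, cn v = -0.3211536876553876, dn v = 0.8068395366006949
m = k² = 0.389146401856
D = 1 − m·sn²u·sn²v = 0.6812794428744613
sn(u+v) = (sn u·cn v·dn v + sn v·cn u·dn u)/D = -0.4716176275544703/0.6812794428744613 = -0.6922528376382769
cn(u+v) = (cn u·cn v − sn u·sn v·dn u·dn v)/D = 0.4916487492745501/0.6812794428744613 = 0.7216550483310938
dn(u+v) = (dn u·dn v − m·sn u·sn v·cn u·cn v)/D = 0.6144806722109135/0.6812794428744613 = 0.901950996228934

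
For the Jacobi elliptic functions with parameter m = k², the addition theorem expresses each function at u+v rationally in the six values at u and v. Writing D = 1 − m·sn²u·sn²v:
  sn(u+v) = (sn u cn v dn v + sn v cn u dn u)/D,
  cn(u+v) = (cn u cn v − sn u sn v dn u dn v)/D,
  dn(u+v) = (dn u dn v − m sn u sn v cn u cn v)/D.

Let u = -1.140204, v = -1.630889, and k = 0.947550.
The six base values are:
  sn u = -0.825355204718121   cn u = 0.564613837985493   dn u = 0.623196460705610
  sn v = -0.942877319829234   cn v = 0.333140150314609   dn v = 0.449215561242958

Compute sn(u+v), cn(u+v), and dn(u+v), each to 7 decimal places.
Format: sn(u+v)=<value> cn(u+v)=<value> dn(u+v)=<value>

sn(u+v)=-0.9978699 cn(u+v)=-0.0652349 dn(u+v)=0.3255302

m = k² = 0.8978510025
D = 1 − m·sn²u·sn²v = 0.4562535444198373
sn(u+v) = (sn u·cn v·dn v + sn v·cn u·dn u)/D = -0.455281696074709/0.4562535444198373 = -0.9978699379829167
cn(u+v) = (cn u·cn v − sn u·sn v·dn u·dn v)/D = -0.0297636357826254/0.4562535444198373 = -0.06523485931593634
dn(u+v) = (dn u·dn v − m·sn u·sn v·cn u·cn v)/D = 0.1485242860693807/0.4562535444198373 = 0.3255301528851489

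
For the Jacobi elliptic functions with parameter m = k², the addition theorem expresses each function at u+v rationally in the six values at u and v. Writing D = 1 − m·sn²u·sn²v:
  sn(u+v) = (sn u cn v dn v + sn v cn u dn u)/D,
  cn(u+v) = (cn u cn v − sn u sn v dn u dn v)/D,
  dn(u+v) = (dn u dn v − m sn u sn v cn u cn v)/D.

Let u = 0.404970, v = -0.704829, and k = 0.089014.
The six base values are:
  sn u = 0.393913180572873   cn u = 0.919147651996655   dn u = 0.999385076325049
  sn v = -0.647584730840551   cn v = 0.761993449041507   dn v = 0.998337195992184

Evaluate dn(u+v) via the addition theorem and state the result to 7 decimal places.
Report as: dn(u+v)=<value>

m = k² = 0.007923492196
D = 1 − m·sn²u·sn²v = 0.99948440243174
dn(u+v) = (dn u·dn v − m·sn u·sn v·cn u·cn v)/D = 0.9991389264759343/0.99948440243174 = 0.9996543458257426

dn(u+v)=0.9996543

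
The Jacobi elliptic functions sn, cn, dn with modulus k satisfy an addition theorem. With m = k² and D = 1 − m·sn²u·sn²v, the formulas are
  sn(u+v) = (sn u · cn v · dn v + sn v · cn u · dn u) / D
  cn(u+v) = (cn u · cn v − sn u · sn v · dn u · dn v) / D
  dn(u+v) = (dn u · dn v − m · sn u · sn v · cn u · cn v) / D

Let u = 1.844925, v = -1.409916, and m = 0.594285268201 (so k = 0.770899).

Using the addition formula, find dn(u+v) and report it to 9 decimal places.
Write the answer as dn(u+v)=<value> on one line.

dn(u+v)=0.947620277

sn u = 0.998028057042137, cn u = 0.06276939825023757, dn u = 0.6387927787513223
sn v = -0.9396239544409112, cn v = 0.3422087436650685, dn v = 0.6894270028444823
m = k² = 0.594285268201
D = 1 − m·sn²u·sn²v = 0.4773768710707406
dn(u+v) = (dn u·dn v − m·sn u·sn v·cn u·cn v)/D = 0.4523720027862088/0.4773768710707406 = 0.9476202769764553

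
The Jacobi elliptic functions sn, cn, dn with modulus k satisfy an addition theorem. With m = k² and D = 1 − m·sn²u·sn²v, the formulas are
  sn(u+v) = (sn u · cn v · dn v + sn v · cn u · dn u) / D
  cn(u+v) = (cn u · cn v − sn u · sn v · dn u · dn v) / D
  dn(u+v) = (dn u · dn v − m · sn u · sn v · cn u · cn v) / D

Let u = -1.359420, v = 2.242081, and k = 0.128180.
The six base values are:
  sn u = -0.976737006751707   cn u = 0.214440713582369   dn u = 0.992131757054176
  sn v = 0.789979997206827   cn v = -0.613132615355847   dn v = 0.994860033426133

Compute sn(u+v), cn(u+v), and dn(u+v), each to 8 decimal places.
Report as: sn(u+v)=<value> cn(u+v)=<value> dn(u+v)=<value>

sn(u+v)=0.77140803 cn(u+v)=0.63634083 dn(u+v)=0.99509946

m = k² = 0.0164301124
D = 1 − m·sn²u·sn²v = 0.9902179920956352
sn(u+v) = (sn u·cn v·dn v + sn v·cn u·dn u)/D = 0.7638621106786554/0.9902179920956352 = 0.7714080301268467
cn(u+v) = (cn u·cn v − sn u·sn v·dn u·dn v)/D = 0.6301161382947282/0.9902179920956352 = 0.636340829316977
dn(u+v) = (dn u·dn v − m·sn u·sn v·cn u·cn v)/D = 0.9853653852306249/0.9902179920956352 = 0.9950994559745975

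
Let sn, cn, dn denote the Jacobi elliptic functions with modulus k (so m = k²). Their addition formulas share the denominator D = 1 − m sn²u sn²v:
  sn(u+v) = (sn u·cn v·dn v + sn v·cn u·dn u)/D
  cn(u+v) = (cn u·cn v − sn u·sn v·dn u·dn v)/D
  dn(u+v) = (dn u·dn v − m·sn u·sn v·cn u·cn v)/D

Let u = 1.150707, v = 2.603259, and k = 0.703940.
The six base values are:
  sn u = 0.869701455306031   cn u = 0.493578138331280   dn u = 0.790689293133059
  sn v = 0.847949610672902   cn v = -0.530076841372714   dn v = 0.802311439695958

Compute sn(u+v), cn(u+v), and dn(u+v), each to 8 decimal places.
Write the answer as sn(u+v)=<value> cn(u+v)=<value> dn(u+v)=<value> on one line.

m = k² = 0.4955315236
D = 1 − m·sn²u·sn²v = 0.7305043425746225
sn(u+v) = (sn u·cn v·dn v + sn v·cn u·dn u)/D = -0.03894576615170532/0.7305043425746225 = -0.0533135313261015
cn(u+v) = (cn u·cn v − sn u·sn v·dn u·dn v)/D = -0.7294654356576726/0.7305043425746225 = -0.9985778223941992
dn(u+v) = (dn u·dn v − m·sn u·sn v·cn u·cn v)/D = 0.7299897162514202/0.7305043425746225 = 0.9992955191458705

sn(u+v)=-0.05331353 cn(u+v)=-0.99857782 dn(u+v)=0.99929552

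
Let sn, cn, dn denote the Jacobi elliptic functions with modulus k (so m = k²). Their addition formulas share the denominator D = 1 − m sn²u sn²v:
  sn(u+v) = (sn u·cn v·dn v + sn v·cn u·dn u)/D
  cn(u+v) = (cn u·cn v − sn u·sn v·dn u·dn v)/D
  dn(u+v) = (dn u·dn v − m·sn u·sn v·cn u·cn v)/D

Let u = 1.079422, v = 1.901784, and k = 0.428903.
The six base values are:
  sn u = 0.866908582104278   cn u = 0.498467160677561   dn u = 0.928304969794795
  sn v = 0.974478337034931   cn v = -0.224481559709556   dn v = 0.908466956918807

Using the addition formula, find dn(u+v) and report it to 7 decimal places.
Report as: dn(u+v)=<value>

dn(u+v)=0.9907989

m = k² = 0.183957783409
D = 1 − m·sn²u·sn²v = 0.8687168009949025
dn(u+v) = (dn u·dn v − m·sn u·sn v·cn u·cn v)/D = 0.8607236422543035/0.8687168009949025 = 0.9907988901199508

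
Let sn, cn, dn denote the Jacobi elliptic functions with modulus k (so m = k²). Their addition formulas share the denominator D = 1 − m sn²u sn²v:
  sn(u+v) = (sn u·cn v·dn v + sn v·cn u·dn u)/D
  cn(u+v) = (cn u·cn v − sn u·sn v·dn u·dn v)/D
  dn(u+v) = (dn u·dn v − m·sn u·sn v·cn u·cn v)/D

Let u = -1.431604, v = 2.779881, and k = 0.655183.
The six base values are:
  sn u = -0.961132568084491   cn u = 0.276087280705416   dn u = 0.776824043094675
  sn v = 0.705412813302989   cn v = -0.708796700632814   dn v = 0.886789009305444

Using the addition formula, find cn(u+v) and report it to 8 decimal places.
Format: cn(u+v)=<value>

cn(u+v)=0.33807753

m = k² = 0.429264763489
D = 1 − m·sn²u·sn²v = 0.80267663367946
cn(u+v) = (cn u·cn v − sn u·sn v·dn u·dn v)/D = 0.2713669375639678/0.80267663367946 = 0.3380775348100331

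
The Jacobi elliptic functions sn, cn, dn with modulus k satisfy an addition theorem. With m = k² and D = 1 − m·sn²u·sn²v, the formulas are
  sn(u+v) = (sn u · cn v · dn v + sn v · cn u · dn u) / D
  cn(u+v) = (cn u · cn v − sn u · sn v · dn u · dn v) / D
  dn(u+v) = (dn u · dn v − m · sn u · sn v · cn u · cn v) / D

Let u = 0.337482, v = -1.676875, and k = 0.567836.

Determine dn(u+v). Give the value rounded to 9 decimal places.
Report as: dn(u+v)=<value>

dn(u+v)=0.842505149

sn u = 0.3292095100897441, cn u = 0.9442569027899508, dn u = 0.9823719019696965
sn v = -0.9991401567677684, cn v = 0.0414601873377232, dn v = 0.8234783121028089
m = k² = 0.322437722896
D = 1 − m·sn²u·sn²v = 0.9651146231541887
dn(u+v) = (dn u·dn v − m·sn u·sn v·cn u·cn v)/D = 0.8131140390171591/0.9651146231541887 = 0.8425051486213511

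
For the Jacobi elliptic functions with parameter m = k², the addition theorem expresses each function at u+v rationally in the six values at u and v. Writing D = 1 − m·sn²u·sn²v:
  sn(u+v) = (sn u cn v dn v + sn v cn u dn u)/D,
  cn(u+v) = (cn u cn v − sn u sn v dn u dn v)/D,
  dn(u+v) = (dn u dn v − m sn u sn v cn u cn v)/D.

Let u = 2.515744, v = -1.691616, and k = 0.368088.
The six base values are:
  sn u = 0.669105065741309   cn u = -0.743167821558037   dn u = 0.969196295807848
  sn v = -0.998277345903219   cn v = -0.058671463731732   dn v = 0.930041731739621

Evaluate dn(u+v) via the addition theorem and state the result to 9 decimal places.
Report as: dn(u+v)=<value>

m = k² = 0.135488775744
D = 1 − m·sn²u·sn²v = 0.9395502671667177
dn(u+v) = (dn u·dn v − m·sn u·sn v·cn u·cn v)/D = 0.9053390521509319/0.9395502671667177 = 0.9635876693229494

dn(u+v)=0.963587669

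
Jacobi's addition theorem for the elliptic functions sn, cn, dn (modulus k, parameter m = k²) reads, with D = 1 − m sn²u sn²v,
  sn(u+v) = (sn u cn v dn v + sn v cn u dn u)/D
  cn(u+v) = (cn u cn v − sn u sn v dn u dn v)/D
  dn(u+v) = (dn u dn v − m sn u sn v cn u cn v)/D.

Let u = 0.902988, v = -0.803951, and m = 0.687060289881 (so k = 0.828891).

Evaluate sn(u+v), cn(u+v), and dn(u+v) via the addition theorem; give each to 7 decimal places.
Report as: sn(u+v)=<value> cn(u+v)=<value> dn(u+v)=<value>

sn(u+v)=0.0987647 cn(u+v)=0.9951108 dn(u+v)=0.9966434

sn u = 0.7394251360783689, cn u = 0.6732387898327648, dn u = 0.7901582804380814
sn v = -0.6833045365824735, cn v = 0.7301334879909366, dn v = 0.8241407972634622
m = k² = 0.687060289881
D = 1 − m·sn²u·sn²v = 0.8246071535422532
sn(u+v) = (sn u·cn v·dn v + sn v·cn u·dn u)/D = 0.08144211621510573/0.8246071535422532 = 0.09876474617671699
cn(u+v) = (cn u·cn v − sn u·sn v·dn u·dn v)/D = 0.8205754927972577/0.8246071535422532 = 0.9951108103686989
dn(u+v) = (dn u·dn v − m·sn u·sn v·cn u·cn v)/D = 0.8218392857569732/0.8246071535422532 = 0.9966434104125946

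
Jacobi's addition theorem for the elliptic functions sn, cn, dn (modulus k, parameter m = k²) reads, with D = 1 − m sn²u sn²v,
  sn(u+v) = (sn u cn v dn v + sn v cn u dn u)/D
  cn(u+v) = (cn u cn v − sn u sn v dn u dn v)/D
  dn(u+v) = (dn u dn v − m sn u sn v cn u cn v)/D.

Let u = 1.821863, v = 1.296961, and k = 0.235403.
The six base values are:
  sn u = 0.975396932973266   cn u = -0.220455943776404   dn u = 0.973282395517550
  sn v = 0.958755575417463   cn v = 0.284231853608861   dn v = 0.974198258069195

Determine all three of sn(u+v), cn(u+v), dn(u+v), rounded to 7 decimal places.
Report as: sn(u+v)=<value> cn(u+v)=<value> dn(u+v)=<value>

sn(u+v)=0.0676477 cn(u+v)=-0.9977093 dn(u+v)=0.9998732

m = k² = 0.055414572409
D = 1 − m·sn²u·sn²v = 0.9515378627974626
sn(u+v) = (sn u·cn v·dn v + sn v·cn u·dn u)/D = 0.0643693898379881/0.9515378627974626 = 0.06764774409369908
cn(u+v) = (cn u·cn v − sn u·sn v·dn u·dn v)/D = -0.9493581442158949/0.9515378627974626 = -0.9977092676321261
dn(u+v) = (dn u·dn v − m·sn u·sn v·cn u·cn v)/D = 0.9514172053211411/0.9515378627974626 = 0.9998731973986124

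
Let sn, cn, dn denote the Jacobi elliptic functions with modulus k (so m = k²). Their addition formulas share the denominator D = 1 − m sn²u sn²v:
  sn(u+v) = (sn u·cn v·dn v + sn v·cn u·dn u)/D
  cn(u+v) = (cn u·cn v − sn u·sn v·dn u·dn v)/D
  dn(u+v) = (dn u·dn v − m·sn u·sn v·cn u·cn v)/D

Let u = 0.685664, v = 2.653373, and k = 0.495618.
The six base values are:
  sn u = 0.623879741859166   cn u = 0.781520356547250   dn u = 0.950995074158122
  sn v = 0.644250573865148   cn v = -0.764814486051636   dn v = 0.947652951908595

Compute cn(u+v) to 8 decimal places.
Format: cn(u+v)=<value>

cn(u+v)=-0.99961496

m = k² = 0.245637201924
D = 1 − m·sn²u·sn²v = 0.9603169049391066
cn(u+v) = (cn u·cn v − sn u·sn v·dn u·dn v)/D = -0.9599471466574513/0.9603169049391066 = -0.9996149622278296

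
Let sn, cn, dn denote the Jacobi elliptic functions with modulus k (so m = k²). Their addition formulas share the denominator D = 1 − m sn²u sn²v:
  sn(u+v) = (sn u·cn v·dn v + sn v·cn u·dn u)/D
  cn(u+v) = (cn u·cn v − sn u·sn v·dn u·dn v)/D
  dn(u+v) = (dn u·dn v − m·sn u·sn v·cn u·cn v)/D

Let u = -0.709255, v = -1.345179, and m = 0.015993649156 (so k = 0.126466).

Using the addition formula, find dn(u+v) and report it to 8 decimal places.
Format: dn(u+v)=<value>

dn(u+v)=0.99364743

sn u = -0.6506160521081163, cn u = 0.7594068426997803, dn u = 0.9966091853700799
sn v = -0.9736377923148243, cn v = 0.2280996479092309, dn v = 0.9923902919734275
m = k² = 0.015993649156
D = 1 − m·sn²u·sn²v = 0.9935821145852398
dn(u+v) = (dn u·dn v − m·sn u·sn v·cn u·cn v)/D = 0.9872703137422238/0.9935821145852398 = 0.9936474290847608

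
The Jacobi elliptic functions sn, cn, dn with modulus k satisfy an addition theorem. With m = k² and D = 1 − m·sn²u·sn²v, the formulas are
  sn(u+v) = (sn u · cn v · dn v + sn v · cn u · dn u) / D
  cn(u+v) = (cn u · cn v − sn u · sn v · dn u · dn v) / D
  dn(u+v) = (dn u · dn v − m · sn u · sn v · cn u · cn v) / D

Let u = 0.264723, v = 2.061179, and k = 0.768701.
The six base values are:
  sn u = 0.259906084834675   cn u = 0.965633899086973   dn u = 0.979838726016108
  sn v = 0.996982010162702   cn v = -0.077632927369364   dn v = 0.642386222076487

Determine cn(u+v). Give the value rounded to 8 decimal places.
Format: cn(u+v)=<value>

cn(u+v)=-0.24790081

m = k² = 0.590901227401
D = 1 − m·sn²u·sn²v = 0.9603244980280508
cn(u+v) = (cn u·cn v − sn u·sn v·dn u·dn v)/D = -0.238065221299404/0.9603244980280508 = -0.2479008103909167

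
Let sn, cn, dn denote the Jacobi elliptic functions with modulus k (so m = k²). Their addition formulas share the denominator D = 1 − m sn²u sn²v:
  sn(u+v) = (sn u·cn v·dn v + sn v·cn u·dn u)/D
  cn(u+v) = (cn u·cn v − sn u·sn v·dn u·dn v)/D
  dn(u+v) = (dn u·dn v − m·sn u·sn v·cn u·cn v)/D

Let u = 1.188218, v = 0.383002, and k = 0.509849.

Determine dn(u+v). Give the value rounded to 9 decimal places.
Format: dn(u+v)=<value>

dn(u+v)=0.861867668

sn u = 0.9059157246716342, cn u = 0.4234580260104512, dn u = 0.886942307337727
sn v = 0.3715168711640265, cn v = 0.9284262030126531, dn v = 0.9818966385044511
m = k² = 0.259946002801
D = 1 − m·sn²u·sn²v = 0.9705547110170096
dn(u+v) = (dn u·dn v − m·sn u·sn v·cn u·cn v)/D = 0.8364897255799913/0.9705547110170096 = 0.8618676681332715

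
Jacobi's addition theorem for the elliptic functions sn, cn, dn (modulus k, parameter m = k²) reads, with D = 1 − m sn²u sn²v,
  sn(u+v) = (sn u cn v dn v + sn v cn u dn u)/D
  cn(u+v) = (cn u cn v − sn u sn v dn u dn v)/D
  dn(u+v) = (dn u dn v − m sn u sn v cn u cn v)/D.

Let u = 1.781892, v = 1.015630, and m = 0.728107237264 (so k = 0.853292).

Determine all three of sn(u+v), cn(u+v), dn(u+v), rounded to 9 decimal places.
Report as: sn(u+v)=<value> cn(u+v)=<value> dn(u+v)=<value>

sn(u+v)=0.931107095 cn(u+v)=-0.364745907 dn(u+v)=0.607255993

sn u = 0.9841627419044679, cn u = 0.1772673050708443, dn u = 0.542929631046983
sn v = 0.7915666903797609, cn v = 0.6110827887293438, dn v = 0.7374172161512548
m = k² = 0.728107237264
D = 1 − m·sn²u·sn²v = 0.558120139495978
sn(u+v) = (sn u·cn v·dn v + sn v·cn u·dn u)/D = 0.519669621981987/0.558120139495978 = 0.931107095420863
cn(u+v) = (cn u·cn v − sn u·sn v·dn u·dn v)/D = -0.2035720366359504/0.558120139495978 = -0.3647459072517798
dn(u+v) = (dn u·dn v − m·sn u·sn v·cn u·cn v)/D = 0.3389217997314004/0.558120139495978 = 0.6072559933735249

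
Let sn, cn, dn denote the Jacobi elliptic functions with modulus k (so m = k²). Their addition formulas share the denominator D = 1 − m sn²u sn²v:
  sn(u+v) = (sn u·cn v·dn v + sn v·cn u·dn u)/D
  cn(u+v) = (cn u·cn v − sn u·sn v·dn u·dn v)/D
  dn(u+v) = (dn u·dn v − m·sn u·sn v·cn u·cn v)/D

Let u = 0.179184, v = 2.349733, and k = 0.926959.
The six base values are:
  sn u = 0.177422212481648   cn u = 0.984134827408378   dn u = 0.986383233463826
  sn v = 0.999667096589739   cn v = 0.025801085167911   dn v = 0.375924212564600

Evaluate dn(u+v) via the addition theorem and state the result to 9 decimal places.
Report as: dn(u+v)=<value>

m = k² = 0.859252987681
D = 1 − m·sn²u·sn²v = 0.9729698890815629
dn(u+v) = (dn u·dn v − m·sn u·sn v·cn u·cn v)/D = 0.3669356428618885/0.9729698890815629 = 0.3771294949407511

dn(u+v)=0.377129495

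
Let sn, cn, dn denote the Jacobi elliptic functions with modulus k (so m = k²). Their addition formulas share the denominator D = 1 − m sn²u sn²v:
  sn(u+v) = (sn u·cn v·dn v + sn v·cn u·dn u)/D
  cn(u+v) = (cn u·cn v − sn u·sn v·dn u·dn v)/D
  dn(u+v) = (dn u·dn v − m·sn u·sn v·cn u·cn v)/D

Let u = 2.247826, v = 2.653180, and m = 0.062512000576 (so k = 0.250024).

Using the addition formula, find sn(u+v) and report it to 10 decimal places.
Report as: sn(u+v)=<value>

sn(u+v)=-0.9940965786

sn u = 0.8059822547745994, cn u = -0.5919396970878475, dn u = 0.9794854476452748
sn v = 0.5122252904487594, cn v = -0.8588511232016199, dn v = 0.9917653097335764
m = k² = 0.062512000576
D = 1 − m·sn²u·sn²v = 0.98934541857247
sn(u+v) = (sn u·cn v·dn v + sn v·cn u·dn u)/D = -0.983504895662716/0.98934541857247 = -0.9940965786063059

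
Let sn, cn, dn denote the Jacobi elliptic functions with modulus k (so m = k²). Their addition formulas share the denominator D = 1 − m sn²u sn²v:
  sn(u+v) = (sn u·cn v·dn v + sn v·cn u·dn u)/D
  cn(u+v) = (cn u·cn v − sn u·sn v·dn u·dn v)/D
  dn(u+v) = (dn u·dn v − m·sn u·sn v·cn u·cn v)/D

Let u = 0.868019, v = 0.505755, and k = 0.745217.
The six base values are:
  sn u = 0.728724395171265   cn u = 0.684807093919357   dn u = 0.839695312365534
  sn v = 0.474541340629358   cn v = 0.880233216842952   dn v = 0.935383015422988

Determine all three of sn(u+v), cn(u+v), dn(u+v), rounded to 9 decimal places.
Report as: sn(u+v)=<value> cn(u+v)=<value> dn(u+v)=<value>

sn(u+v)=0.934966274 cn(u+v)=0.354736616 dn(u+v)=0.717311361

m = k² = 0.555348377089
D = 1 − m·sn²u·sn²v = 0.9335889679077081
sn(u+v) = (sn u·cn v·dn v + sn v·cn u·dn u)/D = 0.8728741986754203/0.9335889679077081 = 0.9349662738963622
cn(u+v) = (cn u·cn v − sn u·sn v·dn u·dn v)/D = 0.33117819113843/0.9335889679077081 = 0.3547366159227894
dn(u+v) = (dn u·dn v − m·sn u·sn v·cn u·cn v)/D = 0.6696739734422001/0.9335889679077081 = 0.7173113612760708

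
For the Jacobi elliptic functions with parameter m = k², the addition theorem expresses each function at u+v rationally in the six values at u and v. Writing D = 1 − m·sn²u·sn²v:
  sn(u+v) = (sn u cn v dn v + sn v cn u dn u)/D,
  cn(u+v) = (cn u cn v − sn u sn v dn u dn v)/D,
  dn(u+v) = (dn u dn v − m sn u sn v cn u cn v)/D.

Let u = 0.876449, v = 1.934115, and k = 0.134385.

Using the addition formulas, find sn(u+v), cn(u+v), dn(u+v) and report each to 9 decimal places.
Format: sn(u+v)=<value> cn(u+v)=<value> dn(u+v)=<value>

sn(u+v)=0.338419972 cn(u+v)=-0.940995177 dn(u+v)=0.998965315

sn u = 0.767359227222575, cn u = 0.6412174486056758, dn u = 0.9946687598654302
sn v = 0.9383208917620938, cn v = -0.3457656779999847, dn v = 0.9920180114138106
m = k² = 0.018059328225
D = 1 − m·sn²u·sn²v = 0.9906372850200418
sn(u+v) = (sn u·cn v·dn v + sn v·cn u·dn u)/D = 0.3352514425414097/0.9906372850200418 = 0.3384199722854437
cn(u+v) = (cn u·cn v − sn u·sn v·dn u·dn v)/D = -0.9321849069502163/0.9906372850200418 = -0.9409951765861075
dn(u+v) = (dn u·dn v − m·sn u·sn v·cn u·cn v)/D = 0.989612287124705/0.9906372850200418 = 0.9989653146405488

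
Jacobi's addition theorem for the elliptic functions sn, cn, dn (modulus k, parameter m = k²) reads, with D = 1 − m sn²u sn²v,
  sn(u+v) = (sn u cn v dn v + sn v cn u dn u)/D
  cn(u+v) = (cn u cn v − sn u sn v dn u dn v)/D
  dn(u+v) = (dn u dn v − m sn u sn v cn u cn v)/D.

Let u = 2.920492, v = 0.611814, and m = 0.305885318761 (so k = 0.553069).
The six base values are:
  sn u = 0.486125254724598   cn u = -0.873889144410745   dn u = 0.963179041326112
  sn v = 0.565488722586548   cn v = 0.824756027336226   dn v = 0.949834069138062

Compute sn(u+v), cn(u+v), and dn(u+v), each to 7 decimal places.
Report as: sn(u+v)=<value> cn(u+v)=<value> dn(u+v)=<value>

sn(u+v)=-0.0974087 cn(u+v)=-0.9952445 dn(u+v)=0.9985478

m = k² = 0.305885318761
D = 1 − m·sn²u·sn²v = 0.9768845210073563
sn(u+v) = (sn u·cn v·dn v + sn v·cn u·dn u)/D = -0.09515700899989572/0.9768845210073563 = -0.0974086567589079
cn(u+v) = (cn u·cn v − sn u·sn v·dn u·dn v)/D = -0.9722389166362174/0.9768845210073563 = -0.9952444692578931
dn(u+v) = (dn u·dn v − m·sn u·sn v·cn u·cn v)/D = 0.9754658475616693/0.9768845210073563 = 0.998547757267948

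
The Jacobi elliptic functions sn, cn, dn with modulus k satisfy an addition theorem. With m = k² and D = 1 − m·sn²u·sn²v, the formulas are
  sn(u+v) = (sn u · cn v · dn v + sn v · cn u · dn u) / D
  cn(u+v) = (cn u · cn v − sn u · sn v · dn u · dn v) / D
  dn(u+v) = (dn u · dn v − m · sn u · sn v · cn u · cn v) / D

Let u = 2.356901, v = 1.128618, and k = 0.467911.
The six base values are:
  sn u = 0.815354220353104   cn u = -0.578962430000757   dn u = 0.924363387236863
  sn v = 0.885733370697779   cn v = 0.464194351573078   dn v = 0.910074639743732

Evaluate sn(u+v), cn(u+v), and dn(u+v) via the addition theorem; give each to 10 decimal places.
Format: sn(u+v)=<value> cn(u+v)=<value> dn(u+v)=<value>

sn(u+v)=-0.1462747980 cn(u+v)=-0.9892439959 dn(u+v)=0.9976549882

m = k² = 0.218940703921
D = 1 − m·sn²u·sn²v = 0.8858107628079638
sn(u+v) = (sn u·cn v·dn v + sn v·cn u·dn u)/D = -0.1295717903661246/0.8858107628079638 = -0.1462747979663177
cn(u+v) = (cn u·cn v − sn u·sn v·dn u·dn v)/D = -0.8762829786363214/0.8858107628079638 = -0.9892439959281598
dn(u+v) = (dn u·dn v − m·sn u·sn v·cn u·cn v)/D = 0.8837335260808449/0.8858107628079638 = 0.9976549881596221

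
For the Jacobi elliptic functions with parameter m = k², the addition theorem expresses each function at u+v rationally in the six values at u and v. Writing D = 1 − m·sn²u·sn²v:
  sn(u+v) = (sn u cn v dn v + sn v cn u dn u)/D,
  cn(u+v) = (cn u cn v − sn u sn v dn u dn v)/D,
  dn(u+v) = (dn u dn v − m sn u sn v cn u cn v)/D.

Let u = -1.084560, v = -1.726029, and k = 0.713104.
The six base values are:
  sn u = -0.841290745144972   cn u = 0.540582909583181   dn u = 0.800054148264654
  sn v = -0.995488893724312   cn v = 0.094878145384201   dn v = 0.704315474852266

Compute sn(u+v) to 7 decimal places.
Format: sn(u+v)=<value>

m = k² = 0.508517314816
D = 1 − m·sn²u·sn²v = 0.6433265307224737
sn(u+v) = (sn u·cn v·dn v + sn v·cn u·dn u)/D = -0.486763101279139/0.6433265307224737 = -0.7566345829581914

sn(u+v)=-0.7566346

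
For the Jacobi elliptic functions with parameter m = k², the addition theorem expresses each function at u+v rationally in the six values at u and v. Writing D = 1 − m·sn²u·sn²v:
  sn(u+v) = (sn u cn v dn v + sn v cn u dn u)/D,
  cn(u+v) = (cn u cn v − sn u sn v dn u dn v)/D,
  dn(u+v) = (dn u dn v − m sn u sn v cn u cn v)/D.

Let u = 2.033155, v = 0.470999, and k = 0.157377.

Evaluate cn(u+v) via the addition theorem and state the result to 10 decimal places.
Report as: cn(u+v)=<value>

cn(u+v)=-0.7923818050

sn u = 0.9016533212945158, cn u = -0.4324595798436758, dn u = 0.9898810703266376
sn v = 0.4534091283366409, cn v = 0.8913025088829311, dn v = 0.9974508996600606
m = k² = 0.024767520129
D = 1 − m·sn²u·sn²v = 0.9958605540433357
cn(u+v) = (cn u·cn v − sn u·sn v·dn u·dn v)/D = -0.7891017833418881/0.9958605540433357 = -0.7923818050007328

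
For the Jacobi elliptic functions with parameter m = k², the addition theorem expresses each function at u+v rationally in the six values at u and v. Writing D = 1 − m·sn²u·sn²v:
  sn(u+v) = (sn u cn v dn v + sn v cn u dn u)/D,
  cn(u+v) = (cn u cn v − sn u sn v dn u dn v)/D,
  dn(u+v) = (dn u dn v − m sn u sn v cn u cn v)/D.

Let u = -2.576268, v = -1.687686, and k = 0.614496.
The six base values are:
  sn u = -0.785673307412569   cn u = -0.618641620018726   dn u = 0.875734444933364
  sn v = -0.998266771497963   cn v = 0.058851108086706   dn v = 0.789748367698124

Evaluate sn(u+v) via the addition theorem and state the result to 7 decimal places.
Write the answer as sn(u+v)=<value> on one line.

sn(u+v)=0.6568955

m = k² = 0.377605334016
D = 1 − m·sn²u·sn²v = 0.7677181114513238
sn(u+v) = (sn u·cn v·dn v + sn v·cn u·dn u)/D = 0.504310588405064/0.7677181114513238 = 0.6568955204817247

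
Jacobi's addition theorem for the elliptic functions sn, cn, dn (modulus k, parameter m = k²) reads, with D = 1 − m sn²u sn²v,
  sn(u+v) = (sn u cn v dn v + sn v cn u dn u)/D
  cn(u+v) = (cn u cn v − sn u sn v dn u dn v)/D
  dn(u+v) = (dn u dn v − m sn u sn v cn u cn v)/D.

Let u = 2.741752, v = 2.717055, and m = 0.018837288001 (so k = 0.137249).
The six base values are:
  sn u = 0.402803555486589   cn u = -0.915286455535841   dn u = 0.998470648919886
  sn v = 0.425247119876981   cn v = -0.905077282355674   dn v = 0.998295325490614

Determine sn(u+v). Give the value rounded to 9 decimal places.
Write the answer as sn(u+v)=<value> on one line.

m = k² = 0.018837288001
D = 1 − m·sn²u·sn²v = 0.9994473022072416
sn(u+v) = (sn u·cn v·dn v + sn v·cn u·dn u)/D = -0.7525745475264288/0.9994473022072416 = -0.7529907238374614

sn(u+v)=-0.752990724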